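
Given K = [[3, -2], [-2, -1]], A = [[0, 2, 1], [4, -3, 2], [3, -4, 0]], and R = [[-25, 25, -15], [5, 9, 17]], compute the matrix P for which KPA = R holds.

P = [[3, -5, 5], [-1, -1, 3]]

P = K⁻¹RA⁻¹ (apply K⁻¹ on the left and A⁻¹ on the right).
det K = -7; the adjugate gives K⁻¹ = [[1/7, -2/7], [-2/7, -3/7]].
A has determinant 5; A⁻¹ = [[8/5, -4/5, 7/5], [6/5, -3/5, 4/5], [-7/5, 6/5, -8/5]].
K⁻¹R = [[-5, 1, -7], [5, -11, -3]].
P = (K⁻¹R)A⁻¹ = [[3, -5, 5], [-1, -1, 3]].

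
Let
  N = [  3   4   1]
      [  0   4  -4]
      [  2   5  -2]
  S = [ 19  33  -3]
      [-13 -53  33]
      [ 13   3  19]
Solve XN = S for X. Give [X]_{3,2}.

-3

Since N sits to the right of X, X = SN⁻¹.
N has determinant -4; N⁻¹ = [[-3, -13/4, 5], [2, 2, -3], [2, 7/4, -3]].
X = SN⁻¹ = [[19, 33, -3], [-13, -53, 33], [13, 3, 19]] · [[-3, -13/4, 5], [2, 2, -3], [2, 7/4, -3]] = [[3, -1, 5], [-1, -6, -5], [5, -3, -1]].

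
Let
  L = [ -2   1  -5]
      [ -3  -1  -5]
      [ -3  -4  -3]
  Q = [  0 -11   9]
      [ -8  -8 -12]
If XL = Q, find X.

X = [[-3, 0, 2], [4, -4, 4]]

Right-multiplying both sides by L⁻¹ gives X = QL⁻¹.
det L = -5, so L⁻¹ = [[17/5, -23/5, 2], [-6/5, 9/5, -1], [-9/5, 11/5, -1]].
X = QL⁻¹ = [[0, -11, 9], [-8, -8, -12]] · [[17/5, -23/5, 2], [-6/5, 9/5, -1], [-9/5, 11/5, -1]] = [[-3, 0, 2], [4, -4, 4]].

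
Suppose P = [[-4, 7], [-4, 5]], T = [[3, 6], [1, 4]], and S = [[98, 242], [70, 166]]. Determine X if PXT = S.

X = [[-1, 3], [3, 5]]

X = P⁻¹ST⁻¹ (apply P⁻¹ on the left and T⁻¹ on the right).
det P = 8, so P⁻¹ = [[5/8, -7/8], [1/2, -1/2]].
T has determinant 6; T⁻¹ = [[2/3, -1], [-1/6, 1/2]].
P⁻¹S = [[0, 6], [14, 38]].
X = (P⁻¹S)T⁻¹ = [[-1, 3], [3, 5]].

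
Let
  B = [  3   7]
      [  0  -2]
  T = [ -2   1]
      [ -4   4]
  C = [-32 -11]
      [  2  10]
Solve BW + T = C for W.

BW = C − T = [[-30, -12], [6, 6]].
B is on the left of W, so left-multiply by B⁻¹: W = B⁻¹(C − T).
det B = -6, so B⁻¹ = [[1/3, 7/6], [0, -1/2]].
W = B⁻¹(C − T) = [[-3, 3], [-3, -3]].

W = [[-3, 3], [-3, -3]]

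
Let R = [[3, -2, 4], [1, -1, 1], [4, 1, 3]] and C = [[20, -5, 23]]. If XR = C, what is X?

Since R sits to the right of X, X = CR⁻¹.
det R = 6, so R⁻¹ = [[-2/3, 5/3, 1/3], [1/6, -7/6, 1/6], [5/6, -11/6, -1/6]].
X = CR⁻¹ = [[20, -5, 23]] · [[-2/3, 5/3, 1/3], [1/6, -7/6, 1/6], [5/6, -11/6, -1/6]] = [[5, -3, 2]].

X = [[5, -3, 2]]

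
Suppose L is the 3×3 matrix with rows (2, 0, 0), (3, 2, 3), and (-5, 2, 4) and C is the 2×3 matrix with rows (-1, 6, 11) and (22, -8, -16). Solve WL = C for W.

W = [[3, 1, 2], [1, 0, -4]]

Since L sits to the right of W, W = CL⁻¹.
det L = 4; the adjugate gives L⁻¹ = [[1/2, 0, 0], [-27/4, 2, -3/2], [4, -1, 1]].
W = CL⁻¹ = [[-1, 6, 11], [22, -8, -16]] · [[1/2, 0, 0], [-27/4, 2, -3/2], [4, -1, 1]] = [[3, 1, 2], [1, 0, -4]].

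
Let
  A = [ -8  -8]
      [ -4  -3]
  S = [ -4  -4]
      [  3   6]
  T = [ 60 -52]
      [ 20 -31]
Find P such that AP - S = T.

AP = T + S = [[56, -56], [23, -25]].
Left-multiplying both sides by A⁻¹ gives P = A⁻¹(T + S).
det A = -8, so A⁻¹ = [[3/8, -1], [-1/2, 1]].
P = A⁻¹(T + S) = [[-2, 4], [-5, 3]].

P = [[-2, 4], [-5, 3]]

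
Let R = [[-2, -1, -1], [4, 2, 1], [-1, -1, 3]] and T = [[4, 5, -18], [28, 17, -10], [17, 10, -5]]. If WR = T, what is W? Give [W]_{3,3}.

-3

Right-multiplying both sides by R⁻¹ gives W = TR⁻¹.
det R = 1; the adjugate gives R⁻¹ = [[7, 4, 1], [-13, -7, -2], [-2, -1, 0]].
W = TR⁻¹ = [[4, 5, -18], [28, 17, -10], [17, 10, -5]] · [[7, 4, 1], [-13, -7, -2], [-2, -1, 0]] = [[-1, -1, -6], [-5, 3, -6], [-1, 3, -3]].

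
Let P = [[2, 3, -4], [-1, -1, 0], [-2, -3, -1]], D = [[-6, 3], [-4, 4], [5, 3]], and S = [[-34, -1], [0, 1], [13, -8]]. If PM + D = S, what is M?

M = [[0, 1], [-4, 2], [4, 3]]

PM = S − D = [[-28, -4], [4, -3], [8, -11]].
Left-multiplying both sides by P⁻¹ gives M = P⁻¹(S − D).
det P = -5; the adjugate gives P⁻¹ = [[-1/5, -3, 4/5], [1/5, 2, -4/5], [-1/5, 0, -1/5]].
M = P⁻¹(S − D) = [[0, 1], [-4, 2], [4, 3]].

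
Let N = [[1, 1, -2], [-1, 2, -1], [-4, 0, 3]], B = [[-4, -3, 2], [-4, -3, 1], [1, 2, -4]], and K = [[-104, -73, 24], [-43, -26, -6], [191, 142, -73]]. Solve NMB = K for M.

M = N⁻¹KB⁻¹ (apply N⁻¹ on the left and B⁻¹ on the right).
det N = -3, so N⁻¹ = [[-2, 1, -1], [-7/3, 5/3, -1], [-8/3, 4/3, -1]].
det B = -5, so B⁻¹ = [[-2, 8/5, -3/5], [3, -14/5, 4/5], [1, -1, 0]].
N⁻¹K = [[-26, -22, 19], [-20, -15, 7], [29, 18, 1]].
M = (N⁻¹K)B⁻¹ = [[5, 1, -2], [2, 3, 0], [-3, -5, -3]].

M = [[5, 1, -2], [2, 3, 0], [-3, -5, -3]]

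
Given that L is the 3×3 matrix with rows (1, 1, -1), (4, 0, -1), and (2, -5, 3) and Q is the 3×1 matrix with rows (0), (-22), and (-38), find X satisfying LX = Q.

L is on the left of X, so left-multiply by L⁻¹: X = L⁻¹Q.
det L = 1, so L⁻¹ = [[-5, 2, -1], [-14, 5, -3], [-20, 7, -4]].
X = L⁻¹Q = [[-5, 2, -1], [-14, 5, -3], [-20, 7, -4]] · [[0], [-22], [-38]] = [[-6], [4], [-2]].

X = [[-6], [4], [-2]]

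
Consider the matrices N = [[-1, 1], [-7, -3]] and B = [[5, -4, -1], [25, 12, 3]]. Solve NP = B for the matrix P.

P = [[-4, 0, 0], [1, -4, -1]]

N is on the left of P, so left-multiply by N⁻¹: P = N⁻¹B.
det N = 10, so N⁻¹ = [[-3/10, -1/10], [7/10, -1/10]].
P = N⁻¹B = [[-3/10, -1/10], [7/10, -1/10]] · [[5, -4, -1], [25, 12, 3]] = [[-4, 0, 0], [1, -4, -1]].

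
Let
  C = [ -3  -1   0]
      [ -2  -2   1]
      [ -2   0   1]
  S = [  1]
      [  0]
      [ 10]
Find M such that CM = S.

M = [[-2], [5], [6]]

Left-multiplying both sides by C⁻¹ gives M = C⁻¹S.
C has determinant 6; C⁻¹ = [[-1/3, 1/6, -1/6], [0, -1/2, 1/2], [-2/3, 1/3, 2/3]].
M = C⁻¹S = [[-1/3, 1/6, -1/6], [0, -1/2, 1/2], [-2/3, 1/3, 2/3]] · [[1], [0], [10]] = [[-2], [5], [6]].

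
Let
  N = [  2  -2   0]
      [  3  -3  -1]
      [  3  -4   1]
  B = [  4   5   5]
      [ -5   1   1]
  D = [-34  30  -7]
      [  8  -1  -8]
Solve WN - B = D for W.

W = [[-3, -3, -5], [0, 4, -3]]

WN = D + B = [[-30, 35, -2], [3, 0, -7]].
Since N sits to the right of W, W = (D + B)N⁻¹.
N has determinant -2; N⁻¹ = [[7/2, -1, -1], [3, -1, -1], [3/2, -1, 0]].
W = (D + B)N⁻¹ = [[-3, -3, -5], [0, 4, -3]].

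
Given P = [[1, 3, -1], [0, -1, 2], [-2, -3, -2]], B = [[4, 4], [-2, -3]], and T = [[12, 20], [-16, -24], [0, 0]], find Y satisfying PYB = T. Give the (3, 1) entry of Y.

Left-multiply by P⁻¹ and right-multiply by B⁻¹: Y = P⁻¹TB⁻¹.
P has determinant -2; P⁻¹ = [[-4, -9/2, -5/2], [2, 2, 1], [1, 3/2, 1/2]].
B has determinant -4; B⁻¹ = [[3/4, 1], [-1/2, -1]].
P⁻¹T = [[24, 28], [-8, -8], [-12, -16]].
Y = (P⁻¹T)B⁻¹ = [[4, -4], [-2, 0], [-1, 4]].

-1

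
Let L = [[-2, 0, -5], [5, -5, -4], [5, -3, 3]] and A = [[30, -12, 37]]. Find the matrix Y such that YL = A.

Y = [[-5, 0, 4]]

Right-multiplying both sides by L⁻¹ gives Y = AL⁻¹.
det L = 4; the adjugate gives L⁻¹ = [[-27/4, 15/4, -25/4], [-35/4, 19/4, -33/4], [5/2, -3/2, 5/2]].
Y = AL⁻¹ = [[30, -12, 37]] · [[-27/4, 15/4, -25/4], [-35/4, 19/4, -33/4], [5/2, -3/2, 5/2]] = [[-5, 0, 4]].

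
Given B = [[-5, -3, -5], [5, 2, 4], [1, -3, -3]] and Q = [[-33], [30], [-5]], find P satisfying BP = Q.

B is on the left of P, so left-multiply by B⁻¹: P = B⁻¹Q.
det B = -2, so B⁻¹ = [[-3, -3, 1], [-19/2, -10, 5/2], [17/2, 9, -5/2]].
P = B⁻¹Q = [[-3, -3, 1], [-19/2, -10, 5/2], [17/2, 9, -5/2]] · [[-33], [30], [-5]] = [[4], [1], [2]].

P = [[4], [1], [2]]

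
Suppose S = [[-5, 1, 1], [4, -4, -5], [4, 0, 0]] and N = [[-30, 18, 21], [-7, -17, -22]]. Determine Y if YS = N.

Y = [[6, -3, 3], [3, 5, -3]]

Right-multiplying both sides by S⁻¹ gives Y = NS⁻¹.
det S = -4, so S⁻¹ = [[0, 0, 1/4], [5, 1, 21/4], [-4, -1, -4]].
Y = NS⁻¹ = [[-30, 18, 21], [-7, -17, -22]] · [[0, 0, 1/4], [5, 1, 21/4], [-4, -1, -4]] = [[6, -3, 3], [3, 5, -3]].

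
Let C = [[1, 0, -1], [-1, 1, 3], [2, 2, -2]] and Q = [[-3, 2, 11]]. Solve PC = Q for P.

Right-multiplying both sides by C⁻¹ gives P = QC⁻¹.
C has determinant -4; C⁻¹ = [[2, 1/2, -1/4], [-1, 0, 1/2], [1, 1/2, -1/4]].
P = QC⁻¹ = [[-3, 2, 11]] · [[2, 1/2, -1/4], [-1, 0, 1/2], [1, 1/2, -1/4]] = [[3, 4, -1]].

P = [[3, 4, -1]]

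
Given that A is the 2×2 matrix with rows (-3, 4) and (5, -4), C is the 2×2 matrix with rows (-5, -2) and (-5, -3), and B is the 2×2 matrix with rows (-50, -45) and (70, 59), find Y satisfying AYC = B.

Y = [[1, -3], [-3, 4]]

Left-multiply by A⁻¹ and right-multiply by C⁻¹: Y = A⁻¹BC⁻¹.
det A = -8, so A⁻¹ = [[1/2, 1/2], [5/8, 3/8]].
C has determinant 5; C⁻¹ = [[-3/5, 2/5], [1, -1]].
A⁻¹B = [[10, 7], [-5, -6]].
Y = (A⁻¹B)C⁻¹ = [[1, -3], [-3, 4]].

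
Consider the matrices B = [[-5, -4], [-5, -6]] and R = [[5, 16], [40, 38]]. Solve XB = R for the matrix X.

B is on the right of X, so right-multiply by B⁻¹: X = RB⁻¹.
det B = 10, so B⁻¹ = [[-3/5, 2/5], [1/2, -1/2]].
X = RB⁻¹ = [[5, 16], [40, 38]] · [[-3/5, 2/5], [1/2, -1/2]] = [[5, -6], [-5, -3]].

X = [[5, -6], [-5, -3]]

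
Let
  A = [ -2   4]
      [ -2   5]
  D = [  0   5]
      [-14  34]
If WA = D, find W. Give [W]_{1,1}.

A is on the right of W, so right-multiply by A⁻¹: W = DA⁻¹.
det A = -2; the adjugate gives A⁻¹ = [[-5/2, 2], [-1, 1]].
W = DA⁻¹ = [[0, 5], [-14, 34]] · [[-5/2, 2], [-1, 1]] = [[-5, 5], [1, 6]].

-5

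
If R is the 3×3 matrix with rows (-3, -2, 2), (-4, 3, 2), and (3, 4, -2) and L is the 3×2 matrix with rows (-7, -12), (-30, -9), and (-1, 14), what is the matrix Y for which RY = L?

R is on the left of Y, so left-multiply by R⁻¹: Y = R⁻¹L.
det R = -4, so R⁻¹ = [[7/2, -1, 5/2], [1/2, 0, 1/2], [25/4, -3/2, 17/4]].
Y = R⁻¹L = [[7/2, -1, 5/2], [1/2, 0, 1/2], [25/4, -3/2, 17/4]] · [[-7, -12], [-30, -9], [-1, 14]] = [[3, 2], [-4, 1], [-3, -2]].

Y = [[3, 2], [-4, 1], [-3, -2]]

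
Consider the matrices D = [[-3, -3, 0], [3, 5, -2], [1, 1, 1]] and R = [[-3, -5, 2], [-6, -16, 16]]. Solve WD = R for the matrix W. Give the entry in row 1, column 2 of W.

Right-multiplying both sides by D⁻¹ gives W = RD⁻¹.
det D = -6; the adjugate gives D⁻¹ = [[-7/6, -1/2, -1], [5/6, 1/2, 1], [1/3, 0, 1]].
W = RD⁻¹ = [[-3, -5, 2], [-6, -16, 16]] · [[-7/6, -1/2, -1], [5/6, 1/2, 1], [1/3, 0, 1]] = [[0, -1, 0], [-1, -5, 6]].

-1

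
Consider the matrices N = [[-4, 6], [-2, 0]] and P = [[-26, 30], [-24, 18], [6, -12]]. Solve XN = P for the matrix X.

X = [[5, 3], [3, 6], [-2, 1]]

N is on the right of X, so right-multiply by N⁻¹: X = PN⁻¹.
det N = 12; the adjugate gives N⁻¹ = [[0, -1/2], [1/6, -1/3]].
X = PN⁻¹ = [[-26, 30], [-24, 18], [6, -12]] · [[0, -1/2], [1/6, -1/3]] = [[5, 3], [3, 6], [-2, 1]].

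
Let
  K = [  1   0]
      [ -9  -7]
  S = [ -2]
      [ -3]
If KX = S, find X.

X = [[-2], [3]]

Left-multiplying both sides by K⁻¹ gives X = K⁻¹S.
det K = -7, so K⁻¹ = [[1, 0], [-9/7, -1/7]].
X = K⁻¹S = [[1, 0], [-9/7, -1/7]] · [[-2], [-3]] = [[-2], [3]].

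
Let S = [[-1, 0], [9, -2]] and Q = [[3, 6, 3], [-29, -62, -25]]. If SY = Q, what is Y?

S is on the left of Y, so left-multiply by S⁻¹: Y = S⁻¹Q.
det S = 2; the adjugate gives S⁻¹ = [[-1, 0], [-9/2, -1/2]].
Y = S⁻¹Q = [[-1, 0], [-9/2, -1/2]] · [[3, 6, 3], [-29, -62, -25]] = [[-3, -6, -3], [1, 4, -1]].

Y = [[-3, -6, -3], [1, 4, -1]]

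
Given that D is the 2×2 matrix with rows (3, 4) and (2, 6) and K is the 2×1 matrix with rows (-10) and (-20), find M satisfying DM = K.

Left-multiplying both sides by D⁻¹ gives M = D⁻¹K.
det D = 10; the adjugate gives D⁻¹ = [[3/5, -2/5], [-1/5, 3/10]].
M = D⁻¹K = [[3/5, -2/5], [-1/5, 3/10]] · [[-10], [-20]] = [[2], [-4]].

M = [[2], [-4]]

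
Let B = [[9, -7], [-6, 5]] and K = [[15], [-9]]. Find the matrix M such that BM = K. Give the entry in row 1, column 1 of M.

4

Left-multiplying both sides by B⁻¹ gives M = B⁻¹K.
B has determinant 3; B⁻¹ = [[5/3, 7/3], [2, 3]].
M = B⁻¹K = [[5/3, 7/3], [2, 3]] · [[15], [-9]] = [[4], [3]].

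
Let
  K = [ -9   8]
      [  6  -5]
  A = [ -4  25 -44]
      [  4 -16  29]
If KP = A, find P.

P = [[4, -1, 4], [4, 2, -1]]

Left-multiplying both sides by K⁻¹ gives P = K⁻¹A.
det K = -3, so K⁻¹ = [[5/3, 8/3], [2, 3]].
P = K⁻¹A = [[5/3, 8/3], [2, 3]] · [[-4, 25, -44], [4, -16, 29]] = [[4, -1, 4], [4, 2, -1]].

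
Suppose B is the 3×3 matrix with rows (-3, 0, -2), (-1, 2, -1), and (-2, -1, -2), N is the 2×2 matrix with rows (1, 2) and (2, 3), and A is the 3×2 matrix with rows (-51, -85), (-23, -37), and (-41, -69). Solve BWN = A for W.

W = [[3, 3], [1, -1], [4, 4]]

W = B⁻¹AN⁻¹ (apply B⁻¹ on the left and N⁻¹ on the right).
det B = 5, so B⁻¹ = [[-1, 2/5, 4/5], [0, 2/5, -1/5], [1, -3/5, -6/5]].
det N = -1; the adjugate gives N⁻¹ = [[-3, 2], [2, -1]].
B⁻¹A = [[9, 15], [-1, -1], [12, 20]].
W = (B⁻¹A)N⁻¹ = [[3, 3], [1, -1], [4, 4]].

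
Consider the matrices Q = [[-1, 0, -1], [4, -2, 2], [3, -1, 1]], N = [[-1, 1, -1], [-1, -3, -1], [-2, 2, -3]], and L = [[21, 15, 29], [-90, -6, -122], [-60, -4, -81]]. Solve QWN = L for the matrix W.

W = [[1, 4, 5], [-4, 1, -3], [-5, 5, 3]]

Isolating W: multiply by Q⁻¹ from the left and N⁻¹ from the right, so W = Q⁻¹LN⁻¹.
det Q = -2, so Q⁻¹ = [[0, -1/2, 1], [-1, -1, 1], [-1, 1/2, -1]].
det N = -4; the adjugate gives N⁻¹ = [[-11/4, -1/4, 1], [1/4, -1/4, 0], [2, 0, -1]].
Q⁻¹L = [[-15, -1, -20], [9, -13, 12], [-6, -14, -9]].
W = (Q⁻¹L)N⁻¹ = [[1, 4, 5], [-4, 1, -3], [-5, 5, 3]].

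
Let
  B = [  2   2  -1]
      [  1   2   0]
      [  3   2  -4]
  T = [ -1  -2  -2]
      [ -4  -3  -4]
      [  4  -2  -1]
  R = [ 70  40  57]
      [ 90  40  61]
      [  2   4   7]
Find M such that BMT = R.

M = B⁻¹RT⁻¹ (apply B⁻¹ on the left and T⁻¹ on the right).
det B = -4; the adjugate gives B⁻¹ = [[2, -3/2, -1/2], [-1, 5/4, 1/4], [1, -1/2, -1/2]].
det T = 5, so T⁻¹ = [[-1, 2/5, 2/5], [-4, 9/5, 4/5], [4, -2, -1]].
B⁻¹R = [[4, 18, 19], [43, 11, 21], [24, 18, 23]].
M = (B⁻¹R)T⁻¹ = [[0, -4, -3], [-3, -5, 5], [-4, -4, 1]].

M = [[0, -4, -3], [-3, -5, 5], [-4, -4, 1]]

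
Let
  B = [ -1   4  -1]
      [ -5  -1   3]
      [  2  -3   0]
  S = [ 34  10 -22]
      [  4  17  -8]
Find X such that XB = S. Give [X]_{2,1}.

-1

B is on the right of X, so right-multiply by B⁻¹: X = SB⁻¹.
det B = -2, so B⁻¹ = [[-9/2, -3/2, -11/2], [-3, -1, -4], [-17/2, -5/2, -21/2]].
X = SB⁻¹ = [[34, 10, -22], [4, 17, -8]] · [[-9/2, -3/2, -11/2], [-3, -1, -4], [-17/2, -5/2, -21/2]] = [[4, -6, 4], [-1, -3, -6]].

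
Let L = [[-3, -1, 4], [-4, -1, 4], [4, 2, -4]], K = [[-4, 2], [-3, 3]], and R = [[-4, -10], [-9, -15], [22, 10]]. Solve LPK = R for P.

P = [[-5, 5], [-4, 1], [-3, 2]]

P = L⁻¹RK⁻¹ (apply L⁻¹ on the left and K⁻¹ on the right).
det L = -4, so L⁻¹ = [[1, -1, 0], [0, 1, 1], [1, -1/2, 1/4]].
det K = -6, so K⁻¹ = [[-1/2, 1/3], [-1/2, 2/3]].
L⁻¹R = [[5, 5], [13, -5], [6, 0]].
P = (L⁻¹R)K⁻¹ = [[-5, 5], [-4, 1], [-3, 2]].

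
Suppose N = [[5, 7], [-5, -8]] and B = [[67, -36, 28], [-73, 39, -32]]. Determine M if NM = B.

N is on the left of M, so left-multiply by N⁻¹: M = N⁻¹B.
N has determinant -5; N⁻¹ = [[8/5, 7/5], [-1, -1]].
M = N⁻¹B = [[8/5, 7/5], [-1, -1]] · [[67, -36, 28], [-73, 39, -32]] = [[5, -3, 0], [6, -3, 4]].

M = [[5, -3, 0], [6, -3, 4]]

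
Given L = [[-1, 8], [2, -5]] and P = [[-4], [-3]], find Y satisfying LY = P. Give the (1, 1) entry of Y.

-4

Since L multiplies Y on the left, Y = L⁻¹P.
det L = -11; the adjugate gives L⁻¹ = [[5/11, 8/11], [2/11, 1/11]].
Y = L⁻¹P = [[5/11, 8/11], [2/11, 1/11]] · [[-4], [-3]] = [[-4], [-1]].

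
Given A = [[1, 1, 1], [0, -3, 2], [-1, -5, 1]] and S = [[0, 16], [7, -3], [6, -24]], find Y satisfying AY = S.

Y = [[-6, 5], [1, 5], [5, 6]]

A is on the left of Y, so left-multiply by A⁻¹: Y = A⁻¹S.
det A = 2, so A⁻¹ = [[7/2, -3, 5/2], [-1, 1, -1], [-3/2, 2, -3/2]].
Y = A⁻¹S = [[7/2, -3, 5/2], [-1, 1, -1], [-3/2, 2, -3/2]] · [[0, 16], [7, -3], [6, -24]] = [[-6, 5], [1, 5], [5, 6]].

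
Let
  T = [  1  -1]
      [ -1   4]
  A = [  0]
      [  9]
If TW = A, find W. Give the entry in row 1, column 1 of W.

T is on the left of W, so left-multiply by T⁻¹: W = T⁻¹A.
det T = 3; the adjugate gives T⁻¹ = [[4/3, 1/3], [1/3, 1/3]].
W = T⁻¹A = [[4/3, 1/3], [1/3, 1/3]] · [[0], [9]] = [[3], [3]].

3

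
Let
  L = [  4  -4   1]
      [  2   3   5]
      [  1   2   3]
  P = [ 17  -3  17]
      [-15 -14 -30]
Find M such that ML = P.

M = [[3, 1, 3], [-1, -4, -3]]

L is on the right of M, so right-multiply by L⁻¹: M = PL⁻¹.
det L = 1, so L⁻¹ = [[-1, 14, -23], [-1, 11, -18], [1, -12, 20]].
M = PL⁻¹ = [[17, -3, 17], [-15, -14, -30]] · [[-1, 14, -23], [-1, 11, -18], [1, -12, 20]] = [[3, 1, 3], [-1, -4, -3]].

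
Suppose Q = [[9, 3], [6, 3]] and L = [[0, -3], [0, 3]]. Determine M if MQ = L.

M = [[2, -3], [-2, 3]]

Right-multiplying both sides by Q⁻¹ gives M = LQ⁻¹.
det Q = 9; the adjugate gives Q⁻¹ = [[1/3, -1/3], [-2/3, 1]].
M = LQ⁻¹ = [[0, -3], [0, 3]] · [[1/3, -1/3], [-2/3, 1]] = [[2, -3], [-2, 3]].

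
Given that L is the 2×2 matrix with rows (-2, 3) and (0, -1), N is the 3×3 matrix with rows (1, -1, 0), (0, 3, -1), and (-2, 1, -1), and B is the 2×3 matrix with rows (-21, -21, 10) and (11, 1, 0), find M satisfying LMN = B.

M = [[0, 2, 3], [-5, -3, 3]]

Isolating M: multiply by L⁻¹ from the left and N⁻¹ from the right, so M = L⁻¹BN⁻¹.
det L = 2, so L⁻¹ = [[-1/2, -3/2], [0, -1]].
det N = -4, so N⁻¹ = [[1/2, 1/4, -1/4], [-1/2, 1/4, -1/4], [-3/2, -1/4, -3/4]].
L⁻¹B = [[-6, 9, -5], [-11, -1, 0]].
M = (L⁻¹B)N⁻¹ = [[0, 2, 3], [-5, -3, 3]].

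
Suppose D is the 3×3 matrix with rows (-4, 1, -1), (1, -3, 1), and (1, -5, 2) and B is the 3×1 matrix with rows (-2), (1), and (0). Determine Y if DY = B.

Y = [[1], [-1], [-3]]

Left-multiplying both sides by D⁻¹ gives Y = D⁻¹B.
det D = 5, so D⁻¹ = [[-1/5, 3/5, -2/5], [-1/5, -7/5, 3/5], [-2/5, -19/5, 11/5]].
Y = D⁻¹B = [[-1/5, 3/5, -2/5], [-1/5, -7/5, 3/5], [-2/5, -19/5, 11/5]] · [[-2], [1], [0]] = [[1], [-1], [-3]].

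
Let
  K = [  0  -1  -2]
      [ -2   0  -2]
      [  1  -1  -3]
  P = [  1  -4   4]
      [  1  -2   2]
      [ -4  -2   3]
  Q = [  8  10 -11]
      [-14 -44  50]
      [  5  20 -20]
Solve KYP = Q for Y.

Isolating Y: multiply by K⁻¹ from the left and P⁻¹ from the right, so Y = K⁻¹QP⁻¹.
det K = 4; the adjugate gives K⁻¹ = [[-1/2, -1/4, 1/2], [-2, 1/2, 1], [1/2, -1/4, -1/2]].
det P = 2, so P⁻¹ = [[-1, 2, 0], [-11/2, 19/2, 1], [-5, 9, 1]].
K⁻¹Q = [[2, 16, -17], [-18, -22, 27], [5, 6, -8]].
Y = (K⁻¹Q)P⁻¹ = [[-5, 3, -1], [4, -2, 5], [2, -5, -2]].

Y = [[-5, 3, -1], [4, -2, 5], [2, -5, -2]]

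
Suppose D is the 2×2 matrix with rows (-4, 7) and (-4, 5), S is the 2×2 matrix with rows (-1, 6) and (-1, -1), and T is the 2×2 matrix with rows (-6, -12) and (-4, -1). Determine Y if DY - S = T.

Y = [[0, -2], [-1, -2]]

DY = T + S = [[-7, -6], [-5, -2]].
Since D multiplies Y on the left, Y = D⁻¹(T + S).
D has determinant 8; D⁻¹ = [[5/8, -7/8], [1/2, -1/2]].
Y = D⁻¹(T + S) = [[0, -2], [-1, -2]].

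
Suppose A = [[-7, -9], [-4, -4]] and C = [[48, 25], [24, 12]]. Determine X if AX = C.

A is on the left of X, so left-multiply by A⁻¹: X = A⁻¹C.
det A = -8; the adjugate gives A⁻¹ = [[1/2, -9/8], [-1/2, 7/8]].
X = A⁻¹C = [[1/2, -9/8], [-1/2, 7/8]] · [[48, 25], [24, 12]] = [[-3, -1], [-3, -2]].

X = [[-3, -1], [-3, -2]]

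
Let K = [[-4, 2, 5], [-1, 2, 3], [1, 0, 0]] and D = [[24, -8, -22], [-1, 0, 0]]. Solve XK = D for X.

X = [[-5, 1, 5], [0, 0, -1]]

Since K sits to the right of X, X = DK⁻¹.
det K = -4; the adjugate gives K⁻¹ = [[0, 0, 1], [-3/4, 5/4, -7/4], [1/2, -1/2, 3/2]].
X = DK⁻¹ = [[24, -8, -22], [-1, 0, 0]] · [[0, 0, 1], [-3/4, 5/4, -7/4], [1/2, -1/2, 3/2]] = [[-5, 1, 5], [0, 0, -1]].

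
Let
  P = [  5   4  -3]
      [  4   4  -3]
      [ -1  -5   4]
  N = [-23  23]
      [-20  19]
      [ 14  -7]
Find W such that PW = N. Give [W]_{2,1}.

1

Left-multiplying both sides by P⁻¹ gives W = P⁻¹N.
P has determinant 1; P⁻¹ = [[1, -1, 0], [-13, 17, 3], [-16, 21, 4]].
W = P⁻¹N = [[1, -1, 0], [-13, 17, 3], [-16, 21, 4]] · [[-23, 23], [-20, 19], [14, -7]] = [[-3, 4], [1, 3], [4, 3]].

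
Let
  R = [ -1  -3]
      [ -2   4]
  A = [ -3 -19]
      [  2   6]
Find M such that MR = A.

M = [[5, -1], [-2, 0]]

Since R sits to the right of M, M = AR⁻¹.
R has determinant -10; R⁻¹ = [[-2/5, -3/10], [-1/5, 1/10]].
M = AR⁻¹ = [[-3, -19], [2, 6]] · [[-2/5, -3/10], [-1/5, 1/10]] = [[5, -1], [-2, 0]].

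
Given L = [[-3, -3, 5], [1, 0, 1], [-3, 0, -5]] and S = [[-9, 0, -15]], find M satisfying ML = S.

M = [[0, 0, 3]]

Right-multiplying both sides by L⁻¹ gives M = SL⁻¹.
det L = -6, so L⁻¹ = [[0, 5/2, 1/2], [-1/3, -5, -4/3], [0, -3/2, -1/2]].
M = SL⁻¹ = [[-9, 0, -15]] · [[0, 5/2, 1/2], [-1/3, -5, -4/3], [0, -3/2, -1/2]] = [[0, 0, 3]].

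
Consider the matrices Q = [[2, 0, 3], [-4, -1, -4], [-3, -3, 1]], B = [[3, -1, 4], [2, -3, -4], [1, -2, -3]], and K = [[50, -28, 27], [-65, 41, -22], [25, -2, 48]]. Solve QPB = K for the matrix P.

P = [[1, 4, -1], [-3, -4, 2], [3, 3, -5]]

Left-multiply by Q⁻¹ and right-multiply by B⁻¹: P = Q⁻¹KB⁻¹.
Q has determinant 1; Q⁻¹ = [[-13, -9, 3], [16, 11, -4], [9, 6, -2]].
det B = -3, so B⁻¹ = [[-1/3, 11/3, -16/3], [-2/3, 13/3, -20/3], [1/3, -5/3, 7/3]].
Q⁻¹K = [[10, -11, -9], [-15, 11, -2], [10, -2, 15]].
P = (Q⁻¹K)B⁻¹ = [[1, 4, -1], [-3, -4, 2], [3, 3, -5]].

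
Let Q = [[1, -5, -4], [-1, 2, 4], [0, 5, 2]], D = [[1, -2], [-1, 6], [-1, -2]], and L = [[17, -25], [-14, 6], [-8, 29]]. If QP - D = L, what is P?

P = [[5, 2], [-1, 5], [-2, 1]]

QP = L + D = [[18, -27], [-15, 12], [-9, 27]].
Since Q multiplies P on the left, P = Q⁻¹(L + D).
det Q = -6; the adjugate gives Q⁻¹ = [[8/3, 5/3, 2], [-1/3, -1/3, 0], [5/6, 5/6, 1/2]].
P = Q⁻¹(L + D) = [[5, 2], [-1, 5], [-2, 1]].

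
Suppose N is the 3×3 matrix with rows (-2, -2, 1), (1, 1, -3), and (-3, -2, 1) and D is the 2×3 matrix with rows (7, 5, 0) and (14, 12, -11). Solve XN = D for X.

N is on the right of X, so right-multiply by N⁻¹: X = DN⁻¹.
det N = -5; the adjugate gives N⁻¹ = [[1, 0, -1], [-8/5, -1/5, 1], [-1/5, -2/5, 0]].
X = DN⁻¹ = [[7, 5, 0], [14, 12, -11]] · [[1, 0, -1], [-8/5, -1/5, 1], [-1/5, -2/5, 0]] = [[-1, -1, -2], [-3, 2, -2]].

X = [[-1, -1, -2], [-3, 2, -2]]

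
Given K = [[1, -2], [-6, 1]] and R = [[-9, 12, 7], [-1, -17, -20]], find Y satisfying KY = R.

Y = [[1, 2, 3], [5, -5, -2]]

K is on the left of Y, so left-multiply by K⁻¹: Y = K⁻¹R.
K has determinant -11; K⁻¹ = [[-1/11, -2/11], [-6/11, -1/11]].
Y = K⁻¹R = [[-1/11, -2/11], [-6/11, -1/11]] · [[-9, 12, 7], [-1, -17, -20]] = [[1, 2, 3], [5, -5, -2]].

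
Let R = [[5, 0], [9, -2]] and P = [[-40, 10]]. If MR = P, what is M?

M = [[1, -5]]

Right-multiplying both sides by R⁻¹ gives M = PR⁻¹.
det R = -10; the adjugate gives R⁻¹ = [[1/5, 0], [9/10, -1/2]].
M = PR⁻¹ = [[-40, 10]] · [[1/5, 0], [9/10, -1/2]] = [[1, -5]].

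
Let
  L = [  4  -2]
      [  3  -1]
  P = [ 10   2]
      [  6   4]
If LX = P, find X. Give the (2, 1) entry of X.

-3

L is on the left of X, so left-multiply by L⁻¹: X = L⁻¹P.
det L = 2; the adjugate gives L⁻¹ = [[-1/2, 1], [-3/2, 2]].
X = L⁻¹P = [[-1/2, 1], [-3/2, 2]] · [[10, 2], [6, 4]] = [[1, 3], [-3, 5]].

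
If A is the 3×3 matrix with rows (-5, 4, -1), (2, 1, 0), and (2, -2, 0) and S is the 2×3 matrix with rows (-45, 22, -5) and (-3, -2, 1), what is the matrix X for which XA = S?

Since A sits to the right of X, X = SA⁻¹.
det A = 6; the adjugate gives A⁻¹ = [[0, 1/3, 1/6], [0, 1/3, -1/3], [-1, -1/3, -13/6]].
X = SA⁻¹ = [[-45, 22, -5], [-3, -2, 1]] · [[0, 1/3, 1/6], [0, 1/3, -1/3], [-1, -1/3, -13/6]] = [[5, -6, -4], [-1, -2, -2]].

X = [[5, -6, -4], [-1, -2, -2]]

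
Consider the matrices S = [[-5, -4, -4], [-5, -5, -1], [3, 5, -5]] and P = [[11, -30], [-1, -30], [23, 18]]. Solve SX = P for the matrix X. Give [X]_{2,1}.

Since S multiplies X on the left, X = S⁻¹P.
S has determinant 2; S⁻¹ = [[15, -20, -8], [-14, 37/2, 15/2], [-5, 13/2, 5/2]].
X = S⁻¹P = [[15, -20, -8], [-14, 37/2, 15/2], [-5, 13/2, 5/2]] · [[11, -30], [-1, -30], [23, 18]] = [[1, 6], [0, 0], [-4, 0]].

0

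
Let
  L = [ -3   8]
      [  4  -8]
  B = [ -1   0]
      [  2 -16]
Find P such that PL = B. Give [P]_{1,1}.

-1

Right-multiplying both sides by L⁻¹ gives P = BL⁻¹.
det L = -8; the adjugate gives L⁻¹ = [[1, 1], [1/2, 3/8]].
P = BL⁻¹ = [[-1, 0], [2, -16]] · [[1, 1], [1/2, 3/8]] = [[-1, -1], [-6, -4]].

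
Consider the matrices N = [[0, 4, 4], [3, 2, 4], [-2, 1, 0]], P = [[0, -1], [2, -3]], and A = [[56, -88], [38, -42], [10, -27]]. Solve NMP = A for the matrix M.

M = [[-5, -1], [2, 3], [-1, 4]]

Isolating M: multiply by N⁻¹ from the left and P⁻¹ from the right, so M = N⁻¹AP⁻¹.
det N = -4, so N⁻¹ = [[1, -1, -2], [2, -2, -3], [-7/4, 2, 3]].
P has determinant 2; P⁻¹ = [[-3/2, 1/2], [-1, 0]].
N⁻¹A = [[-2, 8], [6, -11], [8, -11]].
M = (N⁻¹A)P⁻¹ = [[-5, -1], [2, 3], [-1, 4]].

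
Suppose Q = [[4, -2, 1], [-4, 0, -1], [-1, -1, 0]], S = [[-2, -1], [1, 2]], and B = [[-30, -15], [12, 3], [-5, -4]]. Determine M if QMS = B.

M = [[2, 0], [-4, 1], [-1, 2]]

Isolating M: multiply by Q⁻¹ from the left and S⁻¹ from the right, so M = Q⁻¹BS⁻¹.
Q has determinant -2; Q⁻¹ = [[1/2, 1/2, -1], [-1/2, -1/2, 0], [-2, -3, 4]].
S has determinant -3; S⁻¹ = [[-2/3, -1/3], [1/3, 2/3]].
Q⁻¹B = [[-4, -2], [9, 6], [4, 5]].
M = (Q⁻¹B)S⁻¹ = [[2, 0], [-4, 1], [-1, 2]].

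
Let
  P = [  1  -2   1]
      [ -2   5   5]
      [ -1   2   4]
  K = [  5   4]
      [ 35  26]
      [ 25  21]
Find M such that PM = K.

Left-multiplying both sides by P⁻¹ gives M = P⁻¹K.
P has determinant 5; P⁻¹ = [[2, 2, -3], [3/5, 1, -7/5], [1/5, 0, 1/5]].
M = P⁻¹K = [[2, 2, -3], [3/5, 1, -7/5], [1/5, 0, 1/5]] · [[5, 4], [35, 26], [25, 21]] = [[5, -3], [3, -1], [6, 5]].

M = [[5, -3], [3, -1], [6, 5]]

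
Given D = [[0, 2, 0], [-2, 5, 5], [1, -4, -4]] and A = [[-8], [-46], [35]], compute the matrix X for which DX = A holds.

X = [[3], [-4], [-4]]

Left-multiplying both sides by D⁻¹ gives X = D⁻¹A.
D has determinant -6; D⁻¹ = [[0, -4/3, -5/3], [1/2, 0, 0], [-1/2, -1/3, -2/3]].
X = D⁻¹A = [[0, -4/3, -5/3], [1/2, 0, 0], [-1/2, -1/3, -2/3]] · [[-8], [-46], [35]] = [[3], [-4], [-4]].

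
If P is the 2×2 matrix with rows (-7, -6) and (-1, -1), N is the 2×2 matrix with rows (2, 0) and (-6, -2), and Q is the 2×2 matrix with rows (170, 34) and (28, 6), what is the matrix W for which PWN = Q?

Left-multiply by P⁻¹ and right-multiply by N⁻¹: W = P⁻¹QN⁻¹.
det P = 1, so P⁻¹ = [[-1, 6], [1, -7]].
det N = -4, so N⁻¹ = [[1/2, 0], [-3/2, -1/2]].
P⁻¹Q = [[-2, 2], [-26, -8]].
W = (P⁻¹Q)N⁻¹ = [[-4, -1], [-1, 4]].

W = [[-4, -1], [-1, 4]]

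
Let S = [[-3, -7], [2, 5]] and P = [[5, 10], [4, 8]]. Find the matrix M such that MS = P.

Right-multiplying both sides by S⁻¹ gives M = PS⁻¹.
S has determinant -1; S⁻¹ = [[-5, -7], [2, 3]].
M = PS⁻¹ = [[5, 10], [4, 8]] · [[-5, -7], [2, 3]] = [[-5, -5], [-4, -4]].

M = [[-5, -5], [-4, -4]]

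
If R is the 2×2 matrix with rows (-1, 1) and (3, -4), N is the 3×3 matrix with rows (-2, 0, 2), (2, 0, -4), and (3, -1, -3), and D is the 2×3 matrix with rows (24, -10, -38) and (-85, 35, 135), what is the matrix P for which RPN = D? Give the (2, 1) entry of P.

P = R⁻¹DN⁻¹ (apply R⁻¹ on the left and N⁻¹ on the right).
det R = 1, so R⁻¹ = [[-4, -1], [-3, -1]].
det N = 4, so N⁻¹ = [[-1, -1/2, 0], [-3/2, 0, -1], [-1/2, -1/2, 0]].
R⁻¹D = [[-11, 5, 17], [13, -5, -21]].
P = (R⁻¹D)N⁻¹ = [[-5, -3, -5], [5, 4, 5]].

5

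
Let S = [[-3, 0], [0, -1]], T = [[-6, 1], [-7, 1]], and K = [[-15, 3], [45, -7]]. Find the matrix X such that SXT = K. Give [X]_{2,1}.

Isolating X: multiply by S⁻¹ from the left and T⁻¹ from the right, so X = S⁻¹KT⁻¹.
det S = 3; the adjugate gives S⁻¹ = [[-1/3, 0], [0, -1]].
det T = 1; the adjugate gives T⁻¹ = [[1, -1], [7, -6]].
S⁻¹K = [[5, -1], [-45, 7]].
X = (S⁻¹K)T⁻¹ = [[-2, 1], [4, 3]].

4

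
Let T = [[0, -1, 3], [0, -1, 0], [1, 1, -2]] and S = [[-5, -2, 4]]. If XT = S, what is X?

X = [[-2, -1, -5]]

T is on the right of X, so right-multiply by T⁻¹: X = ST⁻¹.
T has determinant 3; T⁻¹ = [[2/3, 1/3, 1], [0, -1, 0], [1/3, -1/3, 0]].
X = ST⁻¹ = [[-5, -2, 4]] · [[2/3, 1/3, 1], [0, -1, 0], [1/3, -1/3, 0]] = [[-2, -1, -5]].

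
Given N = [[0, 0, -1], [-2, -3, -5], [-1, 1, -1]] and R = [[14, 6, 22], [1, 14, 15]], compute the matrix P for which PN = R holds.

P = [[4, -4, -6], [-5, -3, 5]]

Since N sits to the right of P, P = RN⁻¹.
det N = 5, so N⁻¹ = [[8/5, -1/5, -3/5], [3/5, -1/5, 2/5], [-1, 0, 0]].
P = RN⁻¹ = [[14, 6, 22], [1, 14, 15]] · [[8/5, -1/5, -3/5], [3/5, -1/5, 2/5], [-1, 0, 0]] = [[4, -4, -6], [-5, -3, 5]].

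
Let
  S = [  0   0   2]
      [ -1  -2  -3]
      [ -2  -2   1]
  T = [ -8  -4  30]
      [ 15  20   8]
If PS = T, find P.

P = [[6, -4, 6], [-1, -5, -5]]

S is on the right of P, so right-multiply by S⁻¹: P = TS⁻¹.
det S = -4, so S⁻¹ = [[2, 1, -1], [-7/4, -1, 1/2], [1/2, 0, 0]].
P = TS⁻¹ = [[-8, -4, 30], [15, 20, 8]] · [[2, 1, -1], [-7/4, -1, 1/2], [1/2, 0, 0]] = [[6, -4, 6], [-1, -5, -5]].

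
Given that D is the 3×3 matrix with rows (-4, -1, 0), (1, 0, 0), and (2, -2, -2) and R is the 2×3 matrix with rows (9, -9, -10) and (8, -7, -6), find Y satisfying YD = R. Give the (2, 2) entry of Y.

6

D is on the right of Y, so right-multiply by D⁻¹: Y = RD⁻¹.
D has determinant -2; D⁻¹ = [[0, 1, 0], [-1, -4, 0], [1, 5, -1/2]].
Y = RD⁻¹ = [[9, -9, -10], [8, -7, -6]] · [[0, 1, 0], [-1, -4, 0], [1, 5, -1/2]] = [[-1, -5, 5], [1, 6, 3]].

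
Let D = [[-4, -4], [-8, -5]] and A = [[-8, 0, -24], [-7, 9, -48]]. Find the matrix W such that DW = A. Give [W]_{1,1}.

D is on the left of W, so left-multiply by D⁻¹: W = D⁻¹A.
det D = -12; the adjugate gives D⁻¹ = [[5/12, -1/3], [-2/3, 1/3]].
W = D⁻¹A = [[5/12, -1/3], [-2/3, 1/3]] · [[-8, 0, -24], [-7, 9, -48]] = [[-1, -3, 6], [3, 3, 0]].

-1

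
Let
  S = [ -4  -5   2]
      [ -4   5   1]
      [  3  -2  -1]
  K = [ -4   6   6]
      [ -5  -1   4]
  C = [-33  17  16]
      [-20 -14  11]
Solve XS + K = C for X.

X = [[2, 3, -3], [3, 0, -1]]

XS = C − K = [[-29, 11, 10], [-15, -13, 7]].
S is on the right of X, so right-multiply by S⁻¹: X = (C − K)S⁻¹.
det S = 3; the adjugate gives S⁻¹ = [[-1, -3, -5], [-1/3, -2/3, -4/3], [-7/3, -23/3, -40/3]].
X = (C − K)S⁻¹ = [[2, 3, -3], [3, 0, -1]].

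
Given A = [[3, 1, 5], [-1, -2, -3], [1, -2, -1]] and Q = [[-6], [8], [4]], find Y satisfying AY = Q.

Y = [[-5], [-6], [3]]

A is on the left of Y, so left-multiply by A⁻¹: Y = A⁻¹Q.
det A = 4, so A⁻¹ = [[-1, -9/4, 7/4], [-1, -2, 1], [1, 7/4, -5/4]].
Y = A⁻¹Q = [[-1, -9/4, 7/4], [-1, -2, 1], [1, 7/4, -5/4]] · [[-6], [8], [4]] = [[-5], [-6], [3]].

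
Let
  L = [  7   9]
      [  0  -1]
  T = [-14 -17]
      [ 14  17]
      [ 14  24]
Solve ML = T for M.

M = [[-2, -1], [2, 1], [2, -6]]

L is on the right of M, so right-multiply by L⁻¹: M = TL⁻¹.
det L = -7; the adjugate gives L⁻¹ = [[1/7, 9/7], [0, -1]].
M = TL⁻¹ = [[-14, -17], [14, 17], [14, 24]] · [[1/7, 9/7], [0, -1]] = [[-2, -1], [2, 1], [2, -6]].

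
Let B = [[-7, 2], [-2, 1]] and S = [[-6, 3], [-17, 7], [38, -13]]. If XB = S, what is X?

B is on the right of X, so right-multiply by B⁻¹: X = SB⁻¹.
det B = -3; the adjugate gives B⁻¹ = [[-1/3, 2/3], [-2/3, 7/3]].
X = SB⁻¹ = [[-6, 3], [-17, 7], [38, -13]] · [[-1/3, 2/3], [-2/3, 7/3]] = [[0, 3], [1, 5], [-4, -5]].

X = [[0, 3], [1, 5], [-4, -5]]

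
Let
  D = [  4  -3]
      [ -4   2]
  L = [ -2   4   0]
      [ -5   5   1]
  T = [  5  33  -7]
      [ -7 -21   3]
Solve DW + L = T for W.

W = [[-2, 5, 2], [-5, -3, 5]]

DW = T − L = [[7, 29, -7], [-2, -26, 2]].
Since D multiplies W on the left, W = D⁻¹(T − L).
D has determinant -4; D⁻¹ = [[-1/2, -3/4], [-1, -1]].
W = D⁻¹(T − L) = [[-2, 5, 2], [-5, -3, 5]].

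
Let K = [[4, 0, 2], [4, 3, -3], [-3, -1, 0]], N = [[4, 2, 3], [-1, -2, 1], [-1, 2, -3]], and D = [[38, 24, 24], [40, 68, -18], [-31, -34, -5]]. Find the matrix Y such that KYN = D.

Y = [[1, 0, 0], [5, -4, 5], [3, 0, 1]]

Left-multiply by K⁻¹ and right-multiply by N⁻¹: Y = K⁻¹DN⁻¹.
det K = -2, so K⁻¹ = [[3/2, 1, 3], [-9/2, -3, -10], [-5/2, -2, -6]].
det N = -4, so N⁻¹ = [[-1, -3, -2], [1, 9/4, 7/4], [1, 5/2, 3/2]].
K⁻¹D = [[4, 2, 3], [19, 28, -4], [11, 8, 6]].
Y = (K⁻¹D)N⁻¹ = [[1, 0, 0], [5, -4, 5], [3, 0, 1]].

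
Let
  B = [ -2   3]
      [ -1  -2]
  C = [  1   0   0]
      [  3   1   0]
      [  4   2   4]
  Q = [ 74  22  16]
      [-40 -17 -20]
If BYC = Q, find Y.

Y = [[-5, -1, 1], [2, 4, 2]]

Y = B⁻¹QC⁻¹ (apply B⁻¹ on the left and C⁻¹ on the right).
det B = 7, so B⁻¹ = [[-2/7, -3/7], [1/7, -2/7]].
det C = 4, so C⁻¹ = [[1, 0, 0], [-3, 1, 0], [1/2, -1/2, 1/4]].
B⁻¹Q = [[-4, 1, 4], [22, 8, 8]].
Y = (B⁻¹Q)C⁻¹ = [[-5, -1, 1], [2, 4, 2]].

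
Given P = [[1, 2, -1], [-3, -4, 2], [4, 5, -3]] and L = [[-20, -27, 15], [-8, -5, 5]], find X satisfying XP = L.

Right-multiplying both sides by P⁻¹ gives X = LP⁻¹.
det P = -1; the adjugate gives P⁻¹ = [[-2, -1, 0], [1, -1, -1], [-1, -3, -2]].
X = LP⁻¹ = [[-20, -27, 15], [-8, -5, 5]] · [[-2, -1, 0], [1, -1, -1], [-1, -3, -2]] = [[-2, 2, -3], [6, -2, -5]].

X = [[-2, 2, -3], [6, -2, -5]]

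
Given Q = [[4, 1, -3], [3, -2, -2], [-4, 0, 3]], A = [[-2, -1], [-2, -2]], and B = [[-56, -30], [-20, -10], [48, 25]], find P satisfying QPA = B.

Left-multiply by Q⁻¹ and right-multiply by A⁻¹: P = Q⁻¹BA⁻¹.
Q has determinant -1; Q⁻¹ = [[6, 3, 8], [1, 0, 1], [8, 4, 11]].
A has determinant 2; A⁻¹ = [[-1, 1/2], [1, -1]].
Q⁻¹B = [[-12, -10], [-8, -5], [0, -5]].
P = (Q⁻¹B)A⁻¹ = [[2, 4], [3, 1], [-5, 5]].

P = [[2, 4], [3, 1], [-5, 5]]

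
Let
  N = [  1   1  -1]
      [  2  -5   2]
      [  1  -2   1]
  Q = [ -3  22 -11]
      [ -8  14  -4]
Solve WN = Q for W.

N is on the right of W, so right-multiply by N⁻¹: W = QN⁻¹.
N has determinant -2; N⁻¹ = [[1/2, -1/2, 3/2], [0, -1, 2], [-1/2, -3/2, 7/2]].
W = QN⁻¹ = [[-3, 22, -11], [-8, 14, -4]] · [[1/2, -1/2, 3/2], [0, -1, 2], [-1/2, -3/2, 7/2]] = [[4, -4, 1], [-2, -4, 2]].

W = [[4, -4, 1], [-2, -4, 2]]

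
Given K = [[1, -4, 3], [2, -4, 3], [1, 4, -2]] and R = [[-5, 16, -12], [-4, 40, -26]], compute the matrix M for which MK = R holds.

M = [[-3, -1, 0], [-4, -2, 4]]

Right-multiplying both sides by K⁻¹ gives M = RK⁻¹.
K has determinant 4; K⁻¹ = [[-1, 1, 0], [7/4, -5/4, 3/4], [3, -2, 1]].
M = RK⁻¹ = [[-5, 16, -12], [-4, 40, -26]] · [[-1, 1, 0], [7/4, -5/4, 3/4], [3, -2, 1]] = [[-3, -1, 0], [-4, -2, 4]].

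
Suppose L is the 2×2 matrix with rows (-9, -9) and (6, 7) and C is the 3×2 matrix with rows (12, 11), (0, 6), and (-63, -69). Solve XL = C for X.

X = [[-2, -1], [4, 6], [3, -6]]

Since L sits to the right of X, X = CL⁻¹.
det L = -9, so L⁻¹ = [[-7/9, -1], [2/3, 1]].
X = CL⁻¹ = [[12, 11], [0, 6], [-63, -69]] · [[-7/9, -1], [2/3, 1]] = [[-2, -1], [4, 6], [3, -6]].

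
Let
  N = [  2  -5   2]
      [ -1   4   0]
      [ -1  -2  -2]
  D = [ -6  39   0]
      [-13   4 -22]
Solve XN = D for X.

X = [[-5, 1, -5], [-6, -4, 5]]

Right-multiplying both sides by N⁻¹ gives X = DN⁻¹.
det N = 6, so N⁻¹ = [[-4/3, -7/3, -4/3], [-1/3, -1/3, -1/3], [1, 3/2, 1/2]].
X = DN⁻¹ = [[-6, 39, 0], [-13, 4, -22]] · [[-4/3, -7/3, -4/3], [-1/3, -1/3, -1/3], [1, 3/2, 1/2]] = [[-5, 1, -5], [-6, -4, 5]].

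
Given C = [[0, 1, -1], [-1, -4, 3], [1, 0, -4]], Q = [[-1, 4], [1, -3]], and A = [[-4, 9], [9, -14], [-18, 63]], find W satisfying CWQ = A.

W = [[1, 3], [-5, -4], [-2, 3]]

Isolating W: multiply by C⁻¹ from the left and Q⁻¹ from the right, so W = C⁻¹AQ⁻¹.
det C = -5; the adjugate gives C⁻¹ = [[-16/5, -4/5, 1/5], [1/5, -1/5, -1/5], [-4/5, -1/5, -1/5]].
det Q = -1, so Q⁻¹ = [[3, 4], [1, 1]].
C⁻¹A = [[2, -5], [1, -8], [5, -17]].
W = (C⁻¹A)Q⁻¹ = [[1, 3], [-5, -4], [-2, 3]].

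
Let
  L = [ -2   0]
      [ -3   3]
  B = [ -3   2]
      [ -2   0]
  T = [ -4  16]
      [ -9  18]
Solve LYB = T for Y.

Y = [[-4, 5], [-1, 2]]

Left-multiply by L⁻¹ and right-multiply by B⁻¹: Y = L⁻¹TB⁻¹.
det L = -6; the adjugate gives L⁻¹ = [[-1/2, 0], [-1/2, 1/3]].
B has determinant 4; B⁻¹ = [[0, -1/2], [1/2, -3/4]].
L⁻¹T = [[2, -8], [-1, -2]].
Y = (L⁻¹T)B⁻¹ = [[-4, 5], [-1, 2]].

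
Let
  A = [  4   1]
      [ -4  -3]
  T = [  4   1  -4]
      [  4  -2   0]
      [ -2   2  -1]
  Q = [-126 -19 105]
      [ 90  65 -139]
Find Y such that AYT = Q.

Y = [[-5, -5, -2], [-3, 5, -5]]

Isolating Y: multiply by A⁻¹ from the left and T⁻¹ from the right, so Y = A⁻¹QT⁻¹.
det A = -8, so A⁻¹ = [[3/8, 1/8], [-1/2, -1/2]].
det T = -4; the adjugate gives T⁻¹ = [[-1/2, 7/4, 2], [-1, 3, 4], [-1, 5/2, 3]].
A⁻¹Q = [[-36, 1, 22], [18, -23, 17]].
Y = (A⁻¹Q)T⁻¹ = [[-5, -5, -2], [-3, 5, -5]].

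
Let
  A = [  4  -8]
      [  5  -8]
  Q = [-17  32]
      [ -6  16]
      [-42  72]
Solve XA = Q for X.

Right-multiplying both sides by A⁻¹ gives X = QA⁻¹.
A has determinant 8; A⁻¹ = [[-1, 1], [-5/8, 1/2]].
X = QA⁻¹ = [[-17, 32], [-6, 16], [-42, 72]] · [[-1, 1], [-5/8, 1/2]] = [[-3, -1], [-4, 2], [-3, -6]].

X = [[-3, -1], [-4, 2], [-3, -6]]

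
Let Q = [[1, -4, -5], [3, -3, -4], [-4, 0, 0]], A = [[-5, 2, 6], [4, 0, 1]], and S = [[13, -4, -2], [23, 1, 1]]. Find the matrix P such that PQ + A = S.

P = [[0, 2, -3], [-4, 5, -2]]

PQ = S − A = [[18, -6, -8], [19, 1, 0]].
Right-multiplying both sides by Q⁻¹ gives P = (S − A)Q⁻¹.
det Q = -4; the adjugate gives Q⁻¹ = [[0, 0, -1/4], [-4, 5, 11/4], [3, -4, -9/4]].
P = (S − A)Q⁻¹ = [[0, 2, -3], [-4, 5, -2]].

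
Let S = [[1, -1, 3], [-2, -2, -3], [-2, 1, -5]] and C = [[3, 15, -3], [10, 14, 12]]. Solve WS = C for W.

W = [[3, -6, 6], [-2, -6, 0]]

Right-multiplying both sides by S⁻¹ gives W = CS⁻¹.
S has determinant -1; S⁻¹ = [[-13, 2, -9], [4, -1, 3], [6, -1, 4]].
W = CS⁻¹ = [[3, 15, -3], [10, 14, 12]] · [[-13, 2, -9], [4, -1, 3], [6, -1, 4]] = [[3, -6, 6], [-2, -6, 0]].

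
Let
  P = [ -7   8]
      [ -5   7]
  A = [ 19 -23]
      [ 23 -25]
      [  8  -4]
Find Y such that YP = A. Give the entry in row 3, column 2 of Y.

P is on the right of Y, so right-multiply by P⁻¹: Y = AP⁻¹.
det P = -9, so P⁻¹ = [[-7/9, 8/9], [-5/9, 7/9]].
Y = AP⁻¹ = [[19, -23], [23, -25], [8, -4]] · [[-7/9, 8/9], [-5/9, 7/9]] = [[-2, -1], [-4, 1], [-4, 4]].

4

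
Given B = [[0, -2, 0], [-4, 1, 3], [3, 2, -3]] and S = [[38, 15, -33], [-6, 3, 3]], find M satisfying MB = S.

B is on the right of M, so right-multiply by B⁻¹: M = SB⁻¹.
det B = 6; the adjugate gives B⁻¹ = [[-3/2, -1, -1], [-1/2, 0, 0], [-11/6, -1, -4/3]].
M = SB⁻¹ = [[38, 15, -33], [-6, 3, 3]] · [[-3/2, -1, -1], [-1/2, 0, 0], [-11/6, -1, -4/3]] = [[-4, -5, 6], [2, 3, 2]].

M = [[-4, -5, 6], [2, 3, 2]]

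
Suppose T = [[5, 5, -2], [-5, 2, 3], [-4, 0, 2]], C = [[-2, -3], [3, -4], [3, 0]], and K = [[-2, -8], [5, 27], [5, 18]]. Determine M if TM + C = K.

M = [[-3, -2], [1, 3], [-5, 5]]

TM = K − C = [[0, -5], [2, 31], [2, 18]].
Left-multiplying both sides by T⁻¹ gives M = T⁻¹(K − C).
T has determinant -6; T⁻¹ = [[-2/3, 5/3, -19/6], [1/3, -1/3, 5/6], [-4/3, 10/3, -35/6]].
M = T⁻¹(K − C) = [[-3, -2], [1, 3], [-5, 5]].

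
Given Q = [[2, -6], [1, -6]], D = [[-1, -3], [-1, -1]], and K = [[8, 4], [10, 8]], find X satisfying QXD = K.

Isolating X: multiply by Q⁻¹ from the left and D⁻¹ from the right, so X = Q⁻¹KD⁻¹.
det Q = -6; the adjugate gives Q⁻¹ = [[1, -1], [1/6, -1/3]].
D has determinant -2; D⁻¹ = [[1/2, -3/2], [-1/2, 1/2]].
Q⁻¹K = [[-2, -4], [-2, -2]].
X = (Q⁻¹K)D⁻¹ = [[1, 1], [0, 2]].

X = [[1, 1], [0, 2]]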